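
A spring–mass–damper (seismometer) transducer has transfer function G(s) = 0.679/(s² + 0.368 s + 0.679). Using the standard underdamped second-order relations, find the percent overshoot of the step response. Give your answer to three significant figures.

%OS ≈ 48.7%

ω_n = √0.679 = 0.824 rad/s; ζ = 0.368/(2·0.824) = 0.223.
Overshoot: exp(−π·0.223/√(1−0.223²)) = 0.487, i.e. 48.7%.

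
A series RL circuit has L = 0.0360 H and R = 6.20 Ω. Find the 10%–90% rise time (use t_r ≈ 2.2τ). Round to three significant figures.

t_r ≈ 0.0128 s

τ = L/R = 0.0360/6.20 = 0.00581 s.
t_r ≈ 2.2τ = 0.0128 s.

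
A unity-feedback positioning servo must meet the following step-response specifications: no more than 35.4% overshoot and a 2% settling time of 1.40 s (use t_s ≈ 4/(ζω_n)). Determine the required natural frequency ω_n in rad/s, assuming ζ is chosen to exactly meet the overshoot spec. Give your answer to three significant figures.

From %OS = 100·exp(−πζ/√(1−ζ²)), invert to get ζ = −ln(OS)/√(π² + ln²(OS)) with OS = 0.354.
−ln 0.354 = 1.038, so ζ = 1.038/√(π² + 1.078) = 0.314.
From t_s ≈ 4/(ζω_n): ω_n = 4/(ζ·t_s) = 4/(0.314·1.40) = 9.10 rad/s.

ω_n ≈ 9.10 rad/s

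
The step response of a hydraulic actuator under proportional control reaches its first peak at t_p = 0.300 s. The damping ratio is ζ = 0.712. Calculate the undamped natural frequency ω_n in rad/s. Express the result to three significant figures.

ω_n ≈ 14.9 rad/s

Peak time t_p = π/ω_d, so ω_d = π/t_p = π/0.300 = 10.5 rad/s.
ω_n = ω_d/√(1−ζ²) = 10.5/√0.493 = 14.9 rad/s.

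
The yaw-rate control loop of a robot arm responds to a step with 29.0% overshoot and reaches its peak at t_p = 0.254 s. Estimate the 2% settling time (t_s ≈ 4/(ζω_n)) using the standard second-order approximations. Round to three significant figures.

t_s ≈ 0.821 s

The overshoot fixes ζ = −ln(OS)/√(π²+ln²(OS)) = 0.367.
From t_p = π/ω_d, ω_d = π/0.254 = 12.4 rad/s, so ω_n = ω_d/√(1−ζ²) = 13.3 rad/s.
t_s ≈ 4/(ζω_n) = 4/(0.367·13.3) = 0.821 s.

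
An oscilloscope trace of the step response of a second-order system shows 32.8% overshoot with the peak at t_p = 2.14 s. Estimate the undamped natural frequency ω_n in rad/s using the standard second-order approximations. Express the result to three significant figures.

ζ from %OS: ζ = |ln 0.328|/√(π²+ln²0.328) = 0.334.
From t_p = π/ω_d, ω_d = π/2.14 = 1.47 rad/s, so ω_n = ω_d/√(1−ζ²) = 1.56 rad/s.

ω_n ≈ 1.56 rad/s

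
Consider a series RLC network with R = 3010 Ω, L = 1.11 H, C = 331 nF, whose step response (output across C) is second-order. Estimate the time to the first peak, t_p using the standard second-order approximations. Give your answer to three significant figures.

For a series RLC circuit (capacitor voltage as output), ω_n = 1/√(LC) = 1/√(1.11 H · 331 nF) = 1650 rad/s.
ζ = (R/2)·√(C/L) = (3010/2)·√(331 nF/1.11 H) = 0.822.
ω_d = 1650·√(1 − 0.822²) = 940 rad/s. t_p = π/ω_d = 0.00334 s.

t_p ≈ 0.00334 s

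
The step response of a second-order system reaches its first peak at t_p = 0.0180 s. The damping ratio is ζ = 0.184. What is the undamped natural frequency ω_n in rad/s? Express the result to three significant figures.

ω_n ≈ 178 rad/s

Peak time t_p = π/ω_d, so ω_d = π/t_p = π/0.0180 = 175 rad/s.
ω_n = ω_d/√(1−ζ²) = 175/√0.966 = 178 rad/s.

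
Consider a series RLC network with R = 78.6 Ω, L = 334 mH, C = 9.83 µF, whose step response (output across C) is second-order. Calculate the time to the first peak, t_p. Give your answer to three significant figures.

For a series RLC circuit (capacitor voltage as output), ω_n = 1/√(LC) = 1/√(334 mH · 9.83 µF) = 552 rad/s.
ζ = (R/2)·√(C/L) = (78.6/2)·√(9.83 µF/334 mH) = 0.213.
ω_d = ω_n√(1−ζ²) = 539 rad/s. t_p = π/ω_d = 0.00583 s.

t_p ≈ 0.00583 s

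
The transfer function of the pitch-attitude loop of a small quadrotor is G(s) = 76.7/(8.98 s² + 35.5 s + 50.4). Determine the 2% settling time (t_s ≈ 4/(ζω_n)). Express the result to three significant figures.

t_s ≈ 2.02 s

Dividing through by 8.98: denominator becomes s² + 3.953 s + 5.612.
So ω_n = √5.612 = 2.37 rad/s and ζ = 3.953/(2·2.37) = 0.834.
t_s ≈ 4/(ζω_n) = 2.02 s.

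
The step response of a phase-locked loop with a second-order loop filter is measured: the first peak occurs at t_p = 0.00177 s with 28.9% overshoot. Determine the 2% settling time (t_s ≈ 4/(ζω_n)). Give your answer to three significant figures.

t_s ≈ 0.00570 s

The overshoot fixes ζ = −ln(OS)/√(π²+ln²(OS)) = 0.367.
From t_p = π/ω_d, ω_d = π/0.00177 = 1770 rad/s, so ω_n = ω_d/√(1−ζ²) = 1910 rad/s.
t_s ≈ 4/(ζω_n) = 4/(0.367·1910) = 0.00570 s.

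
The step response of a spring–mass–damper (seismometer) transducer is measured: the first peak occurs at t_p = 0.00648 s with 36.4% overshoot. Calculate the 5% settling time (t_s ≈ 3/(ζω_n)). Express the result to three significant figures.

t_s ≈ 0.0192 s

From the overshoot, ζ = −ln(OS)/√(π²+ln²(OS)) = 0.306.
t_p = π/ω_d ⇒ ω_d = 485 rad/s; then ω_n = ω_d/√(1−ζ²) = 509 rad/s.
t_s ≈ 3/(ζω_n) = 3/(0.306·509) = 0.0192 s.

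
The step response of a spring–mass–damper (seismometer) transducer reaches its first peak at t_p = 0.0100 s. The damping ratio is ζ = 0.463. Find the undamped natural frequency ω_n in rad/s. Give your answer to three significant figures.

ω_n ≈ 354 rad/s

Peak time t_p = π/ω_d, so ω_d = π/t_p = π/0.0100 = 314 rad/s.
ω_n = ω_d/√(1−ζ²) = 314/√0.786 = 354 rad/s.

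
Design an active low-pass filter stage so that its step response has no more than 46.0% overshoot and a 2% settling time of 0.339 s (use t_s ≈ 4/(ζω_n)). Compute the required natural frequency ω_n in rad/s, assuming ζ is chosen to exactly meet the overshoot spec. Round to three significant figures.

ω_n ≈ 49.2 rad/s

Inverting the overshoot relation: ζ = |ln 0.460|/√(π² + ln²0.460) = 0.240.
Then ω_n = 4/(ζ t_s) = 4/(0.240 × 0.339) = 49.2 rad/s.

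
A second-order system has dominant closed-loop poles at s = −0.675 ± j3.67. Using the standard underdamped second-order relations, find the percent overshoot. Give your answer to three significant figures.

With σ = 0.675, ω_d = 3.67: ω_n = √(σ²+ω_d²) = 3.73 rad/s, ζ = σ/ω_n = 0.181.
%OS = 100·exp(−πζ/√(1−ζ²)) = 56.1%.

%OS ≈ 56.1%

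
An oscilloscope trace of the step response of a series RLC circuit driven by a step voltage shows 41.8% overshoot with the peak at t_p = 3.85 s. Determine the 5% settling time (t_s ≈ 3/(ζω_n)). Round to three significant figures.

ζ from %OS: ζ = |ln 0.418|/√(π²+ln²0.418) = 0.268.
From t_p = π/ω_d, ω_d = π/3.85 = 0.816 rad/s, so ω_n = ω_d/√(1−ζ²) = 0.847 rad/s.
t_s ≈ 3/(ζω_n) = 3/(0.268·0.847) = 13.2 s.

t_s ≈ 13.2 s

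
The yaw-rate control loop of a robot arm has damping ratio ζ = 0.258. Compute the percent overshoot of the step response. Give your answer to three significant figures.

%OS ≈ 43.2%

For an underdamped second-order system, %OS = 100·exp(−πζ/√(1−ζ²)).
πζ/√(1−ζ²) = π·0.258/√(1−0.0666) = 0.8389, so %OS = 100·e^(−0.8389) = 43.2%.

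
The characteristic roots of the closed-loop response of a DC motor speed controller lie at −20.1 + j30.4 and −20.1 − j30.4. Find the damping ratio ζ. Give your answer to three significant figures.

ζ ≈ 0.552

The poles are at −σ ± jω_d with σ = 20.1 and ω_d = 30.4, so ω_n = √(σ²+ω_d²) = 36.4 rad/s and ζ = σ/ω_n = 0.552.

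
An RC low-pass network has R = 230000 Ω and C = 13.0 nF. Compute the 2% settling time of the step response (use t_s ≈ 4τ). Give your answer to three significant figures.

τ = RC = 230000 × 13.0 nF = 0.00299 s.
t_s ≈ 4τ = 0.0120 s.

t_s ≈ 0.0120 s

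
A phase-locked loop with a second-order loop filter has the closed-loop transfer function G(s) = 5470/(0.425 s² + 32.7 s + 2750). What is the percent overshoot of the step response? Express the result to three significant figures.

%OS ≈ 18.1%

Dividing through by 0.425: denominator becomes s² + 76.94 s + 6471.
So ω_n = √6471 = 80.4 rad/s and ζ = 76.94/(2·80.4) = 0.478.
%OS = 100·exp(−πζ/√(1−ζ²)) = 18.1%.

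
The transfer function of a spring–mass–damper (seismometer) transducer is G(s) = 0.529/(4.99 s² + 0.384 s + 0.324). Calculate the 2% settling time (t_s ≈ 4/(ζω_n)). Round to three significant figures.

Dividing through by 4.99: denominator becomes s² + 0.07695 s + 0.06493.
So ω_n = √0.06493 = 0.255 rad/s and ζ = 0.07695/(2·0.255) = 0.151.
t_s ≈ 4/(ζω_n) = 104 s.

t_s ≈ 104 s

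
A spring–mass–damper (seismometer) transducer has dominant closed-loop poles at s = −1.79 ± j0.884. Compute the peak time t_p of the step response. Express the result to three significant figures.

t_p = π/ω_d with ω_d = 0.884 (the imaginary part), so t_p = 3.55 s.

t_p ≈ 3.55 s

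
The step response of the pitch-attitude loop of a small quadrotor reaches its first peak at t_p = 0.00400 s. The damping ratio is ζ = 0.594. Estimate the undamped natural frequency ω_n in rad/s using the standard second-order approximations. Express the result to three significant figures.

Peak time t_p = π/ω_d, so ω_d = π/t_p = π/0.00400 = 785 rad/s.
ω_n = ω_d/√(1−ζ²) = 785/√0.647 = 976 rad/s.

ω_n ≈ 976 rad/s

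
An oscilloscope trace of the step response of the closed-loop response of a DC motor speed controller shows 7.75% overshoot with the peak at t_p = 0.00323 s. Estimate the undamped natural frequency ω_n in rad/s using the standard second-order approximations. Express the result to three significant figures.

The overshoot fixes ζ = −ln(OS)/√(π²+ln²(OS)) = 0.631.
From t_p = π/ω_d, ω_d = π/0.00323 = 973 rad/s, so ω_n = ω_d/√(1−ζ²) = 1250 rad/s.

ω_n ≈ 1250 rad/s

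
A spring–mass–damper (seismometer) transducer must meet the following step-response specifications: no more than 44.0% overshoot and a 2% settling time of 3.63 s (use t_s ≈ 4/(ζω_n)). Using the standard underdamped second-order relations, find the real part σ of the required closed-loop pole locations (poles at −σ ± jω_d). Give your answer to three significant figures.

The settling-time spec alone fixes σ = ζω_n = 4/t_s = 4/3.63 = 1.10.
(Overshoot then fixes ζ = 0.253 and hence ω_d = σ·√(1−ζ²)/ζ = 4.22 rad/s.)

σ ≈ 1.10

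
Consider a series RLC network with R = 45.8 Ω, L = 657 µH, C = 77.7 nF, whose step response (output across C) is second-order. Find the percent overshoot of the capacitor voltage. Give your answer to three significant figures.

For a series RLC circuit (capacitor voltage as output), ω_n = 1/√(LC) = 1/√(657 µH · 77.7 nF) = 140000 rad/s.
ζ = (R/2)·√(C/L) = (45.8/2)·√(77.7 nF/657 µH) = 0.249.
Overshoot: exp(−π·0.249/√(1−0.249²)) = 0.446, i.e. 44.6%.

%OS ≈ 44.6%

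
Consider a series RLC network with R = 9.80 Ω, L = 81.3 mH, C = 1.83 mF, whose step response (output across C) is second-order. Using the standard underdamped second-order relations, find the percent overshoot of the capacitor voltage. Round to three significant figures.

For a series RLC circuit (capacitor voltage as output), ω_n = 1/√(LC) = 1/√(81.3 mH · 1.83 mF) = 82.0 rad/s.
ζ = (R/2)·√(C/L) = (9.80/2)·√(1.83 mF/81.3 mH) = 0.735.
%OS = 100·exp(−πζ/√(1−ζ²)) = 3.31%.

%OS ≈ 3.31%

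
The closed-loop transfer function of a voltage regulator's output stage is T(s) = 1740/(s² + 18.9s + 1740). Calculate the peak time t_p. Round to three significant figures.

ω_n = √1740 = 41.7 rad/s; ζ = 18.9/(2·41.7) = 0.227.
ω_d = ω_n√(1−ζ²) = 40.6 rad/s. Then t_p = π/ω_d = 0.0773 s.

t_p ≈ 0.0773 s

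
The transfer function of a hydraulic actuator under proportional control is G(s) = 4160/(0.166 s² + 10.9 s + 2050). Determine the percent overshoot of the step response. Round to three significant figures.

%OS ≈ 37.9%

Dividing through by 0.166: denominator becomes s² + 65.66 s + 12350.
So ω_n = √12350 = 111 rad/s and ζ = 65.66/(2·111) = 0.295.
%OS = 100 e^{−πζ/√(1−ζ²)} with ζ = 0.295 gives 37.9%.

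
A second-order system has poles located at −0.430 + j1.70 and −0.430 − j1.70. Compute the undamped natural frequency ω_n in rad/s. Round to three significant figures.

ω_n ≈ 1.75 rad/s

|pole| = ω_n = √(0.430² + 1.70²) = 1.75 rad/s; ζ = cos θ = σ/ω_n = 0.245.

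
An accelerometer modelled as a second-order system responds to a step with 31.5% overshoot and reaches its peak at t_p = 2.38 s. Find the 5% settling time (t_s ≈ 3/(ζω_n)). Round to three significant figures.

t_s ≈ 6.18 s

The overshoot fixes ζ = −ln(OS)/√(π²+ln²(OS)) = 0.345.
t_p = π/ω_d ⇒ ω_d = 1.32 rad/s; then ω_n = ω_d/√(1−ζ²) = 1.41 rad/s.
t_s ≈ 3/(ζω_n) = 3/(0.345·1.41) = 6.18 s.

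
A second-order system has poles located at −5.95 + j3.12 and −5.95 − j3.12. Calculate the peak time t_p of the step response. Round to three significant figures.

t_p = π/ω_d with ω_d = 3.12 (the imaginary part), so t_p = 1.01 s.

t_p ≈ 1.01 s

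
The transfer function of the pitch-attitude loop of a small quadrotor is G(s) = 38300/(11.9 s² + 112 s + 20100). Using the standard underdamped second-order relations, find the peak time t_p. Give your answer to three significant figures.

t_p ≈ 0.0769 s

Dividing through by 11.9: denominator becomes s² + 9.412 s + 1689.
So ω_n = √1689 = 41.1 rad/s and ζ = 9.412/(2·41.1) = 0.115.
The damped frequency ω_d = ω_n√(1−ζ²) = 40.8 rad/s. t_p = π/ω_d = 0.0769 s.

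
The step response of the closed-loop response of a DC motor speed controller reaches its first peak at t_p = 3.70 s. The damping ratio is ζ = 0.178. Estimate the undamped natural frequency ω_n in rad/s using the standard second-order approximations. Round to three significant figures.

Peak time t_p = π/ω_d, so ω_d = π/t_p = π/3.70 = 0.849 rad/s.
ω_n = ω_d/√(1−ζ²) = 0.849/√0.968 = 0.863 rad/s.

ω_n ≈ 0.863 rad/s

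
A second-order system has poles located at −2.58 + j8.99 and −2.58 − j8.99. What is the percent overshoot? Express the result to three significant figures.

The poles are at −σ ± jω_d with σ = 2.58 and ω_d = 8.99, so ω_n = √(σ²+ω_d²) = 9.35 rad/s and ζ = σ/ω_n = 0.276.
%OS = 100 e^{−πζ/√(1−ζ²)} with ζ = 0.276 gives 40.6%.

%OS ≈ 40.6%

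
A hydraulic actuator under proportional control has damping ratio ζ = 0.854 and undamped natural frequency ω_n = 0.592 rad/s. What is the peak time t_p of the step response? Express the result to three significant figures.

t_p ≈ 10.2 s

The damped frequency is ω_d = ω_n√(1−ζ²) = 0.592·√(1−0.729) = 0.308 rad/s.
Peak time t_p = π/ω_d = π/0.308 = 10.2 s.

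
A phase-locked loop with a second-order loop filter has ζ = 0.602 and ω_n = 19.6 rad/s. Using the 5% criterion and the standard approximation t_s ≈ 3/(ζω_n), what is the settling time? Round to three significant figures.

t_s ≈ 3/(ζω_n) = 3/(0.602 × 19.6) = 0.254 s.

t_s ≈ 0.254 s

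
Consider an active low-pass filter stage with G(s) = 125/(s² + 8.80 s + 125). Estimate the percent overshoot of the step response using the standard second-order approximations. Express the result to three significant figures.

%OS ≈ 26.1%

ω_n = √125 = 11.2 rad/s; ζ = 8.80/(2·11.2) = 0.394.
Overshoot: exp(−π·0.394/√(1−0.394²)) = 0.261, i.e. 26.1%.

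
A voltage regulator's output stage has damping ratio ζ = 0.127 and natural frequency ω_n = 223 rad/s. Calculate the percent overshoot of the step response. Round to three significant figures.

%OS ≈ 66.9%

For an underdamped second-order system, %OS = 100·exp(−πζ/√(1−ζ²)).
πζ/√(1−ζ²) = π·0.127/√(1−0.0161) = 0.4022, so %OS = 100·e^(−0.4022) = 66.9%.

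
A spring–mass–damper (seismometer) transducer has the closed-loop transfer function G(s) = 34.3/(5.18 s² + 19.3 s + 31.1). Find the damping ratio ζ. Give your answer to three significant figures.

ζ ≈ 0.760

Dividing through by 5.18: denominator becomes s² + 3.726 s + 6.004.
So ω_n = √6.004 = 2.45 rad/s and ζ = 3.726/(2·2.45) = 0.760.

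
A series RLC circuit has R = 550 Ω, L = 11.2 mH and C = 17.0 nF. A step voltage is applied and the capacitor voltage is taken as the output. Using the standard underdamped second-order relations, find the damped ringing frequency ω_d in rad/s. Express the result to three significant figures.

ω_d ≈ 68200 rad/s

For a series RLC circuit (capacitor voltage as output), ω_n = 1/√(LC) = 1/√(11.2 mH · 17.0 nF) = 72500 rad/s.
ζ = (R/2)·√(C/L) = (550/2)·√(17.0 nF/11.2 mH) = 0.339.
ω_d = ω_n√(1−ζ²) = 68200 rad/s.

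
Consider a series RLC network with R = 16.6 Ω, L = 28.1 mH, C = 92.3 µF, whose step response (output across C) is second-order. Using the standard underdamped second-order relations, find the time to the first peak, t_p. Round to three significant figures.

For a series RLC circuit (capacitor voltage as output), ω_n = 1/√(LC) = 1/√(28.1 mH · 92.3 µF) = 621 rad/s.
ζ = (R/2)·√(C/L) = (16.6/2)·√(92.3 µF/28.1 mH) = 0.476.
ω_d = 621·√(1 − 0.476²) = 546 rad/s. t_p = π/ω_d = 0.00575 s.

t_p ≈ 0.00575 s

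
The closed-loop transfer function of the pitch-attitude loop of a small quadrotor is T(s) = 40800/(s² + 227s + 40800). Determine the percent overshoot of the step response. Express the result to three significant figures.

Matching coefficients with s² + 2ζω_n s + ω_n² gives ω_n² = 40800 ⇒ ω_n = 202 rad/s, and ζ = 227/(2ω_n) = 0.562.
%OS = 100·exp(−πζ/√(1−ζ²)) = 11.8%.

%OS ≈ 11.8%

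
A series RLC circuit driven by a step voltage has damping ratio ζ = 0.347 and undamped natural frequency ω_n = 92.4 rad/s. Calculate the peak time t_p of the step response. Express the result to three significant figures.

The damped frequency is ω_d = ω_n√(1−ζ²) = 92.4·√(1−0.120) = 86.7 rad/s.
Peak time t_p = π/ω_d = π/86.7 = 0.0363 s.

t_p ≈ 0.0363 s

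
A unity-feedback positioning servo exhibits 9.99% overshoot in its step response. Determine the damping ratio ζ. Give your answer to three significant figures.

ζ = −ln(OS)/√(π² + (ln OS)²). With OS = 0.0999, ln OS = −2.304 and ζ = 2.304/3.896 = 0.591.

ζ ≈ 0.591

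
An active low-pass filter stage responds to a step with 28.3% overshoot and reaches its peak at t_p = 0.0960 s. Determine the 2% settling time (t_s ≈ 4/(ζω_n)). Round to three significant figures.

From the overshoot, ζ = −ln(OS)/√(π²+ln²(OS)) = 0.373.
From t_p = π/ω_d, ω_d = π/0.0960 = 32.7 rad/s, so ω_n = ω_d/√(1−ζ²) = 35.3 rad/s.
t_s ≈ 4/(ζω_n) = 4/(0.373·35.3) = 0.304 s.

t_s ≈ 0.304 s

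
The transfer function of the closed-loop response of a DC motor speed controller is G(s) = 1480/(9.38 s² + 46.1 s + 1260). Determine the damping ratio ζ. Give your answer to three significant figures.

ζ ≈ 0.212

Dividing through by 9.38: denominator becomes s² + 4.915 s + 134.3.
So ω_n = √134.3 = 11.6 rad/s and ζ = 4.915/(2·11.6) = 0.212.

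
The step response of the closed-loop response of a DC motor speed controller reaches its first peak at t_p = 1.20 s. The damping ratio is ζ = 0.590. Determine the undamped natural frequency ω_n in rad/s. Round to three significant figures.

ω_n ≈ 3.24 rad/s

Peak time t_p = π/ω_d, so ω_d = π/t_p = π/1.20 = 2.62 rad/s.
ω_n = ω_d/√(1−ζ²) = 2.62/√0.652 = 3.24 rad/s.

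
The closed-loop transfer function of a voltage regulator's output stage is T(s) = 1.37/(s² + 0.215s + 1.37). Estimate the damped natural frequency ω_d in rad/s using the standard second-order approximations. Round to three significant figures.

Comparing the denominator to s² + 2ζω_n s + ω_n²: ω_n = √1.37 = 1.17 rad/s, and 2ζω_n = 0.215 so ζ = 0.215/(2·1.17) = 0.0918.
ω_d = ω_n√(1−ζ²) = 1.17 rad/s.

ω_d ≈ 1.17 rad/s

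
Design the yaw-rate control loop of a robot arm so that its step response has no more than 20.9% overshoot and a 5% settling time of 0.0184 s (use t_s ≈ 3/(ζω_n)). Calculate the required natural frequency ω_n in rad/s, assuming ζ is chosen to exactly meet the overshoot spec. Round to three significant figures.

From %OS = 100·exp(−πζ/√(1−ζ²)), invert to get ζ = −ln(OS)/√(π² + ln²(OS)) with OS = 0.209.
−ln 0.209 = 1.565, so ζ = 1.565/√(π² + 2.451) = 0.446.
Then ω_n = 3/(ζ t_s) = 3/(0.446 × 0.0184) = 366 rad/s.

ω_n ≈ 366 rad/s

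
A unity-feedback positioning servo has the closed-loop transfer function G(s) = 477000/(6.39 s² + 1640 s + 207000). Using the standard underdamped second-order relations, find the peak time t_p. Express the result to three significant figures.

t_p ≈ 0.0249 s

Dividing through by 6.39: denominator becomes s² + 256.7 s + 32390.
So ω_n = √32390 = 180 rad/s and ζ = 256.7/(2·180) = 0.713.
ω_d = 180·√(1 − 0.713²) = 126 rad/s. t_p = π/ω_d = 0.0249 s.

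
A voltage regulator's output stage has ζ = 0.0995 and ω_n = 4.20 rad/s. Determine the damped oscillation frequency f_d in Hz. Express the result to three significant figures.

f_d ≈ 0.665 Hz

ω_d = ω_n√(1−ζ²) = 4.20·√0.990 = 4.18 rad/s.
f_d = ω_d/(2π) = 0.665 Hz.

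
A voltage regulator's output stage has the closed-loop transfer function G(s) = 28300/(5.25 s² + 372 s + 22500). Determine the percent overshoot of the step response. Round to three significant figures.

Dividing through by 5.25: denominator becomes s² + 70.86 s + 4286.
So ω_n = √4286 = 65.5 rad/s and ζ = 70.86/(2·65.5) = 0.541.
%OS = 100·exp(−πζ/√(1−ζ²)) = 13.2%.

%OS ≈ 13.2%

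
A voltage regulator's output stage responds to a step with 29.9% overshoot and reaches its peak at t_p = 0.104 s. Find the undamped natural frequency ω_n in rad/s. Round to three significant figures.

From the overshoot, ζ = −ln(OS)/√(π²+ln²(OS)) = 0.359.
t_p = π/ω_d ⇒ ω_d = 30.2 rad/s; then ω_n = ω_d/√(1−ζ²) = 32.4 rad/s.

ω_n ≈ 32.4 rad/s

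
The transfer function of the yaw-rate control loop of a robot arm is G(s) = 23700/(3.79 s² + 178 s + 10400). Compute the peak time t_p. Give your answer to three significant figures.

t_p ≈ 0.0671 s

Dividing through by 3.79: denominator becomes s² + 46.97 s + 2744.
So ω_n = √2744 = 52.4 rad/s and ζ = 46.97/(2·52.4) = 0.448.
ω_d = ω_n√(1−ζ²) = 46.8 rad/s. t_p = π/ω_d = 0.0671 s.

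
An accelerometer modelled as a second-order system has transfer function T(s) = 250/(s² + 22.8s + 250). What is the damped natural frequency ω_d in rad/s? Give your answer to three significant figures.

ω_d ≈ 11.0 rad/s

ω_n = √250 = 15.8 rad/s; ζ = 22.8/(2·15.8) = 0.721.
ω_d = 15.8·√(1 − 0.721²) = 11.0 rad/s.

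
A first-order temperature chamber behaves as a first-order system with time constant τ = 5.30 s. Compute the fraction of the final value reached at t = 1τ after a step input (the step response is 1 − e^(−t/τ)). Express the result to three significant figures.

y(t)/y_∞ = 1 − e^(−t/τ) = 1 − e^(−1) = 1 − e^(−1.00) = 0.632.

y/y_∞ ≈ 0.632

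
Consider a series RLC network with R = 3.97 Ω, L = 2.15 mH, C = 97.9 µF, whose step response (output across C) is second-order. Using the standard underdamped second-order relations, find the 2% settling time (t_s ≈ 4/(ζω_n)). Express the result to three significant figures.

For a series RLC circuit (capacitor voltage as output), ω_n = 1/√(LC) = 1/√(2.15 mH · 97.9 µF) = 2180 rad/s.
ζ = (R/2)·√(C/L) = (3.97/2)·√(97.9 µF/2.15 mH) = 0.424.
t_s ≈ 4/(ζω_n) = 0.00433 s.

t_s ≈ 0.00433 s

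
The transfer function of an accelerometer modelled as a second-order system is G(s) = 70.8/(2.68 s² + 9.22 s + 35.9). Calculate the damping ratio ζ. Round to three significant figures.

ζ ≈ 0.470

Dividing through by 2.68: denominator becomes s² + 3.440 s + 13.40.
So ω_n = √13.40 = 3.66 rad/s and ζ = 3.440/(2·3.66) = 0.470.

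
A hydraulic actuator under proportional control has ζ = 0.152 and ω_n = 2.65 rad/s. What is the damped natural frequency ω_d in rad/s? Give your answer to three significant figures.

ω_d = ω_n√(1−ζ²) = 2.65·√0.977 = 2.62 rad/s.

ω_d ≈ 2.62 rad/s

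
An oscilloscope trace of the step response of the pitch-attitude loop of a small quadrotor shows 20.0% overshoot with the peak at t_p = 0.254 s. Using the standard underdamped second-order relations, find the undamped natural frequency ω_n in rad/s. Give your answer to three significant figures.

The overshoot fixes ζ = −ln(OS)/√(π²+ln²(OS)) = 0.456.
t_p = π/ω_d ⇒ ω_d = 12.4 rad/s; then ω_n = ω_d/√(1−ζ²) = 13.9 rad/s.

ω_n ≈ 13.9 rad/s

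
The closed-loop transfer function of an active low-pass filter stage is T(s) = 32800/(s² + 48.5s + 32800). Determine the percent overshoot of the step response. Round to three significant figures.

ω_n = √32800 = 181 rad/s; ζ = 48.5/(2·181) = 0.134.
Overshoot: exp(−π·0.134/√(1−0.134²)) = 0.654, i.e. 65.4%.

%OS ≈ 65.4%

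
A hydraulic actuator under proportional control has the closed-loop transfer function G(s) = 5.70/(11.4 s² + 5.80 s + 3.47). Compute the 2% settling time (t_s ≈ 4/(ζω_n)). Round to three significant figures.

Dividing through by 11.4: denominator becomes s² + 0.5088 s + 0.3044.
So ω_n = √0.3044 = 0.552 rad/s and ζ = 0.5088/(2·0.552) = 0.461.
t_s ≈ 4/(ζω_n) = 15.7 s.

t_s ≈ 15.7 s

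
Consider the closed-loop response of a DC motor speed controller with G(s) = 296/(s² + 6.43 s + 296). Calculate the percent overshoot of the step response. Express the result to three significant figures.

Matching coefficients with s² + 2ζω_n s + ω_n² gives ω_n² = 296 ⇒ ω_n = 17.2 rad/s, and ζ = 6.43/(2ω_n) = 0.187.
%OS = 100·exp(−πζ/√(1−ζ²)) = 55.0%.

%OS ≈ 55.0%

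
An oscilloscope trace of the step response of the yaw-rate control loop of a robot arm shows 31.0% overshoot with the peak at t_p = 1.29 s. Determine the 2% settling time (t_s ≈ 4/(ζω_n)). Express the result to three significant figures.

ζ from %OS: ζ = |ln 0.310|/√(π²+ln²0.310) = 0.349.
From t_p = π/ω_d, ω_d = π/1.29 = 2.44 rad/s, so ω_n = ω_d/√(1−ζ²) = 2.60 rad/s.
t_s ≈ 4/(ζω_n) = 4/(0.349·2.60) = 4.41 s.

t_s ≈ 4.41 s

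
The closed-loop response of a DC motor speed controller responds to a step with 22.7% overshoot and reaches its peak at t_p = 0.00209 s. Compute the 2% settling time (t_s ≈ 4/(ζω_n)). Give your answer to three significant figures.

t_s ≈ 0.00564 s

ζ from %OS: ζ = |ln 0.227|/√(π²+ln²0.227) = 0.427.
t_p = π/ω_d ⇒ ω_d = 1500 rad/s; then ω_n = ω_d/√(1−ζ²) = 1660 rad/s.
t_s ≈ 4/(ζω_n) = 4/(0.427·1660) = 0.00564 s.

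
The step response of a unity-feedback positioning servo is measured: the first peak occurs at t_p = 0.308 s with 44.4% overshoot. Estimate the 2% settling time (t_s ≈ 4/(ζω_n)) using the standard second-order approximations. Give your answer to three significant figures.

ζ from %OS: ζ = |ln 0.444|/√(π²+ln²0.444) = 0.250.
t_p = π/ω_d ⇒ ω_d = 10.2 rad/s; then ω_n = ω_d/√(1−ζ²) = 10.5 rad/s.
t_s ≈ 4/(ζω_n) = 4/(0.250·10.5) = 1.52 s.

t_s ≈ 1.52 s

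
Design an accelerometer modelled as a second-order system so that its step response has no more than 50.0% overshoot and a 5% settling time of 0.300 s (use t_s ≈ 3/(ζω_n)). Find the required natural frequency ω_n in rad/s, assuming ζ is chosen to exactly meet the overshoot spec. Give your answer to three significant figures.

ω_n ≈ 46.4 rad/s

ζ = −ln(OS)/√(π² + (ln OS)²). With OS = 0.500, ln OS = −0.6931 and ζ = 0.6931/3.217 = 0.215.
Then ω_n = 3/(ζ t_s) = 3/(0.215 × 0.300) = 46.4 rad/s.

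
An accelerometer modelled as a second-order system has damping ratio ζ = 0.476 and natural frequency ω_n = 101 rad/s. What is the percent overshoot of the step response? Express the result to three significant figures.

%OS ≈ 18.3%

For an underdamped second-order system, %OS = 100·exp(−πζ/√(1−ζ²)).
πζ/√(1−ζ²) = π·0.476/√(1−0.227) = 1.700, so %OS = 100·e^(−1.700) = 18.3%.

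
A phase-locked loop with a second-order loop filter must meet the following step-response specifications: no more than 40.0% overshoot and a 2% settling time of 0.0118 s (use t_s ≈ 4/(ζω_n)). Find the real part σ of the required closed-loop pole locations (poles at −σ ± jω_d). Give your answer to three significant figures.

σ ≈ 339

The settling-time spec alone fixes σ = ζω_n = 4/t_s = 4/0.0118 = 339.
(Overshoot then fixes ζ = 0.280 and hence ω_d = σ·√(1−ζ²)/ζ = 1160 rad/s.)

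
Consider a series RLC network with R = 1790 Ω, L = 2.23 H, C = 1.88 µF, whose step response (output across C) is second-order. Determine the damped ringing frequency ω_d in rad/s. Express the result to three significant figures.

For a series RLC circuit (capacitor voltage as output), ω_n = 1/√(LC) = 1/√(2.23 H · 1.88 µF) = 488 rad/s.
ζ = (R/2)·√(C/L) = (1790/2)·√(1.88 µF/2.23 H) = 0.822.
ω_d = 488·√(1 − 0.822²) = 278 rad/s.

ω_d ≈ 278 rad/s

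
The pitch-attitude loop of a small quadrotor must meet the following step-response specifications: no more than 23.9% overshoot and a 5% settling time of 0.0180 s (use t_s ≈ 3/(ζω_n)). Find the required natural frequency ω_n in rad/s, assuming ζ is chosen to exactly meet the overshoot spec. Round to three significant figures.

ω_n ≈ 402 rad/s

Inverting the overshoot relation: ζ = |ln 0.239|/√(π² + ln²0.239) = 0.415.
Then ω_n = 3/(ζ t_s) = 3/(0.415 × 0.0180) = 402 rad/s.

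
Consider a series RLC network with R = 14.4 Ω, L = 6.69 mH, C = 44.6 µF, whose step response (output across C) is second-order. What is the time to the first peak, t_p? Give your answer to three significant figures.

t_p ≈ 0.00212 s

For a series RLC circuit (capacitor voltage as output), ω_n = 1/√(LC) = 1/√(6.69 mH · 44.6 µF) = 1830 rad/s.
ζ = (R/2)·√(C/L) = (14.4/2)·√(44.6 µF/6.69 mH) = 0.588.
The damped frequency ω_d = ω_n√(1−ζ²) = 1480 rad/s. t_p = π/ω_d = 0.00212 s.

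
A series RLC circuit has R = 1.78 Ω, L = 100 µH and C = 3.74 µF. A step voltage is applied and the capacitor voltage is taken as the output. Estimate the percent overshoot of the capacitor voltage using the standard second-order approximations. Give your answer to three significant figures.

For a series RLC circuit (capacitor voltage as output), ω_n = 1/√(LC) = 1/√(100 µH · 3.74 µF) = 51700 rad/s.
ζ = (R/2)·√(C/L) = (1.78/2)·√(3.74 µF/100 µH) = 0.172.
%OS = 100·exp(−πζ/√(1−ζ²)) = 57.8%.

%OS ≈ 57.8%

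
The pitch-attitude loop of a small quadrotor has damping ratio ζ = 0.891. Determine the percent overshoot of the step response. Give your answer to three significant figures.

%OS ≈ 0.210%

For an underdamped second-order system, %OS = 100·exp(−πζ/√(1−ζ²)).
πζ/√(1−ζ²) = π·0.891/√(1−0.794) = 6.166, so %OS = 100·e^(−6.166) = 0.210%.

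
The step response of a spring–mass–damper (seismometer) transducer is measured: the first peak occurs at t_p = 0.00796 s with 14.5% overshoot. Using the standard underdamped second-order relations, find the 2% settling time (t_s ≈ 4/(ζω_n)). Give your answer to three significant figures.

t_s ≈ 0.0165 s

The overshoot fixes ζ = −ln(OS)/√(π²+ln²(OS)) = 0.524.
From t_p = π/ω_d, ω_d = π/0.00796 = 395 rad/s, so ω_n = ω_d/√(1−ζ²) = 463 rad/s.
t_s ≈ 4/(ζω_n) = 4/(0.524·463) = 0.0165 s.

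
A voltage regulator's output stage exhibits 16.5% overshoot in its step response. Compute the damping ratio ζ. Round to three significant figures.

ζ ≈ 0.498

Inverting the overshoot relation: ζ = |ln 0.165|/√(π² + ln²0.165) = 0.498.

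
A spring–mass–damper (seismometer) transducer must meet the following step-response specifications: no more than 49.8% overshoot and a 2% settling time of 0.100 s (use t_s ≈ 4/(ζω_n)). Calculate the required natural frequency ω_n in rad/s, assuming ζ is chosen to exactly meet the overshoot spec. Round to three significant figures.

From %OS = 100·exp(−πζ/√(1−ζ²)), invert to get ζ = −ln(OS)/√(π² + ln²(OS)) with OS = 0.498.
−ln 0.498 = 0.6972, so ζ = 0.6972/√(π² + 0.4860) = 0.217.
Then ω_n = 4/(ζ t_s) = 4/(0.217 × 0.100) = 185 rad/s.

ω_n ≈ 185 rad/s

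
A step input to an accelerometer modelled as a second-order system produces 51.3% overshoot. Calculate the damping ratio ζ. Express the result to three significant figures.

ζ ≈ 0.208

ζ = −ln(OS)/√(π² + (ln OS)²). With OS = 0.513, ln OS = −0.6675 and ζ = 0.6675/3.212 = 0.208.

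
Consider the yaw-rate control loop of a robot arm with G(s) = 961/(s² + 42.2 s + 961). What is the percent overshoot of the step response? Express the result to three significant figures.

ω_n = √961 = 31.0 rad/s; ζ = 42.2/(2·31.0) = 0.681.
%OS = 100·exp(−πζ/√(1−ζ²)) = 5.40%.

%OS ≈ 5.40%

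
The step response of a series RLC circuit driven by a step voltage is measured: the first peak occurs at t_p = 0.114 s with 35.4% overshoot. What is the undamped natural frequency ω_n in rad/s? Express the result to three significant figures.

ω_n ≈ 29.0 rad/s

From the overshoot, ζ = −ln(OS)/√(π²+ln²(OS)) = 0.314.
t_p = π/ω_d ⇒ ω_d = 27.6 rad/s; then ω_n = ω_d/√(1−ζ²) = 29.0 rad/s.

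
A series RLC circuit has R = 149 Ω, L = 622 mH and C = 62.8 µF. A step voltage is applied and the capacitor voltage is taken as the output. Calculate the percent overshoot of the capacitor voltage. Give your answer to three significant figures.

For a series RLC circuit (capacitor voltage as output), ω_n = 1/√(LC) = 1/√(622 mH · 62.8 µF) = 160 rad/s.
ζ = (R/2)·√(C/L) = (149/2)·√(62.8 µF/622 mH) = 0.749.
Overshoot: exp(−π·0.749/√(1−0.749²)) = 0.0288, i.e. 2.88%.

%OS ≈ 2.88%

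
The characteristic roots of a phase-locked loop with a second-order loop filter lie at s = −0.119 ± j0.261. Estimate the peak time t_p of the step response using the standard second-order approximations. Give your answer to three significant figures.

t_p ≈ 12.0 s

t_p = π/ω_d with ω_d = 0.261 (the imaginary part), so t_p = 12.0 s.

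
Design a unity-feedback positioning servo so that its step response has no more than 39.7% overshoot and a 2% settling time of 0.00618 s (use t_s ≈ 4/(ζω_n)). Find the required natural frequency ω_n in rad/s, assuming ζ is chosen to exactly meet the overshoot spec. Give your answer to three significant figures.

ω_n ≈ 2290 rad/s

ζ = −ln(OS)/√(π² + (ln OS)²). With OS = 0.397, ln OS = −0.9238 and ζ = 0.9238/3.275 = 0.282.
From t_s ≈ 4/(ζω_n): ω_n = 4/(ζ·t_s) = 4/(0.282·0.00618) = 2290 rad/s.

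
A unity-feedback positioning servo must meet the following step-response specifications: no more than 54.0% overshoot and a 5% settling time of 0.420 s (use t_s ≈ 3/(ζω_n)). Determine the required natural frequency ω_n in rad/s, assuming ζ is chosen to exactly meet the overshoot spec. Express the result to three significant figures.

Inverting the overshoot relation: ζ = |ln 0.540|/√(π² + ln²0.540) = 0.192.
From t_s ≈ 3/(ζω_n): ω_n = 3/(ζ·t_s) = 3/(0.192·0.420) = 37.1 rad/s.

ω_n ≈ 37.1 rad/s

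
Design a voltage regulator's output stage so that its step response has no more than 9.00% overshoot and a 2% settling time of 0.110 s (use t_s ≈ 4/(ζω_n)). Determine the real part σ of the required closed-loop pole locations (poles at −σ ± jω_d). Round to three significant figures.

The settling-time spec alone fixes σ = ζω_n = 4/t_s = 4/0.110 = 36.4.
(Overshoot then fixes ζ = 0.608 and hence ω_d = σ·√(1−ζ²)/ζ = 47.4 rad/s.)

σ ≈ 36.4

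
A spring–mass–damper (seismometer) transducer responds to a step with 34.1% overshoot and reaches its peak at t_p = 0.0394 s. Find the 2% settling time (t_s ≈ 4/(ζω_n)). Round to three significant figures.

t_s ≈ 0.146 s

From the overshoot, ζ = −ln(OS)/√(π²+ln²(OS)) = 0.324.
From t_p = π/ω_d, ω_d = π/0.0394 = 79.7 rad/s, so ω_n = ω_d/√(1−ζ²) = 84.3 rad/s.
t_s ≈ 4/(ζω_n) = 4/(0.324·84.3) = 0.146 s.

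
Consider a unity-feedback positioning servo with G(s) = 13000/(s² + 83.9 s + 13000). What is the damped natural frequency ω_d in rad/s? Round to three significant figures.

ω_n = √13000 = 114 rad/s; ζ = 83.9/(2·114) = 0.368.
ω_d = 114·√(1 − 0.368²) = 106 rad/s.

ω_d ≈ 106 rad/s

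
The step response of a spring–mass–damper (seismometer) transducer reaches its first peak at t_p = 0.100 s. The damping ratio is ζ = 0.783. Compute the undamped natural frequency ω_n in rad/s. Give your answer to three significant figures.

ω_n ≈ 50.5 rad/s

Peak time t_p = π/ω_d, so ω_d = π/t_p = π/0.100 = 31.4 rad/s.
ω_n = ω_d/√(1−ζ²) = 31.4/√0.387 = 50.5 rad/s.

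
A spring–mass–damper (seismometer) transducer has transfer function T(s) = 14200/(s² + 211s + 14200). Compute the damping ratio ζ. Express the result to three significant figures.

ζ ≈ 0.885

Comparing the denominator to s² + 2ζω_n s + ω_n²: ω_n = √14200 = 119 rad/s, and 2ζω_n = 211 so ζ = 211/(2·119) = 0.885.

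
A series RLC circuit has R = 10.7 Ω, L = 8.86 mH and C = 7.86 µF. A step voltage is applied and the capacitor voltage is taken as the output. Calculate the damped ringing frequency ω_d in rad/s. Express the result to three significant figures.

ω_d ≈ 3740 rad/s

For a series RLC circuit (capacitor voltage as output), ω_n = 1/√(LC) = 1/√(8.86 mH · 7.86 µF) = 3790 rad/s.
ζ = (R/2)·√(C/L) = (10.7/2)·√(7.86 µF/8.86 mH) = 0.159.
The damped frequency ω_d = ω_n√(1−ζ²) = 3740 rad/s.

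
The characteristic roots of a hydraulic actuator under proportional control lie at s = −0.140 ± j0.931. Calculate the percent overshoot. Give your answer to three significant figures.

|pole| = ω_n = √(0.140² + 0.931²) = 0.941 rad/s; ζ = cos θ = σ/ω_n = 0.149.
%OS = 100·exp(−πζ/√(1−ζ²)) = 62.3%.

%OS ≈ 62.3%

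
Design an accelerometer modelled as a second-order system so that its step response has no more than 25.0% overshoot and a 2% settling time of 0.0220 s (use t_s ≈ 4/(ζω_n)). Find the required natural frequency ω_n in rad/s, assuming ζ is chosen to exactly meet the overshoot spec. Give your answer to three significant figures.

From %OS = 100·exp(−πζ/√(1−ζ²)), invert to get ζ = −ln(OS)/√(π² + ln²(OS)) with OS = 0.250.
−ln 0.250 = 1.386, so ζ = 1.386/√(π² + 1.922) = 0.404.
Then ω_n = 4/(ζ t_s) = 4/(0.404 × 0.0220) = 450 rad/s.

ω_n ≈ 450 rad/s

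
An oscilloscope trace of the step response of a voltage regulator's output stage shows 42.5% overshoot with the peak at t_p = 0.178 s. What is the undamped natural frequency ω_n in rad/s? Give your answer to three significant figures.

From the overshoot, ζ = −ln(OS)/√(π²+ln²(OS)) = 0.263.
t_p = π/ω_d ⇒ ω_d = 17.6 rad/s; then ω_n = ω_d/√(1−ζ²) = 18.3 rad/s.

ω_n ≈ 18.3 rad/s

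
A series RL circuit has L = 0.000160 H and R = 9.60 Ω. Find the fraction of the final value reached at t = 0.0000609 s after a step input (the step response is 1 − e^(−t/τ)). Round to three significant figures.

τ = L/R = 0.000160/9.60 = 0.0000167 s.
y(t)/y_∞ = 1 − e^(−t/τ) = 1 − e^(−0.0000609/0.0000167) = 1 − e^(−3.65) = 0.974.

y/y_∞ ≈ 0.974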